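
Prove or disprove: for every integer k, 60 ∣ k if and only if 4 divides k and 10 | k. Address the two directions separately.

Forward direction. If 60 ∣ k, write k = 60q. Since 60 = 15·4, k = 4·(15q), so 4 ∣ k; and since 60 = 6·10, k = 10·(6q), so 10 ∣ k.

Converse. This fails: take k = 20. Both 4 ∣ 20 and 10 ∣ 20, yet 20 is not a multiple of 60 (since 20 = 0·60 + 20), so 60 ∤ 20.

The forward direction holds; the converse fails.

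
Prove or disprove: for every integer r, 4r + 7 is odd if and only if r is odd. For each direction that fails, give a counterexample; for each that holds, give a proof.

[⇒] This fails: take r = 2. Then 4r + 7 = 15, which is odd, yet r = 2 is even, not odd.

[⇐] Suppose r is odd. Since 4 is even, 4r is even for every r, so 4r + 7 has the same parity as 7, which is odd. Hence 4r + 7 is odd.

(⇒) fails; (⇐) holds.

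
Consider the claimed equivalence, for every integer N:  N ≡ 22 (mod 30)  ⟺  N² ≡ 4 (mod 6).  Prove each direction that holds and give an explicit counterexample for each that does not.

[⇒] Suppose N ≡ 22 (mod 30). Then N² ≡ 22² = 484 (mod 30), and since 6 ∣ 30, also N² ≡ 4 (mod 6).

[⇐] This fails: take N = 2. Then 2² = 4 ≡ 4 (mod 6), yet 2 ≡ 2 (mod 30), not 22.

The forward direction holds; the converse fails.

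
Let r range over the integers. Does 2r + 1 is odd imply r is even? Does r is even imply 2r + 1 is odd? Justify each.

(⇒) fails; (⇐) holds.

(⟸) Suppose r is even. Since 2 is even, 2r is even for every r, so 2r + 1 has the same parity as 1, which is odd. Hence 2r + 1 is odd.

(⟹) This fails: take r = 3. Then 2r + 1 = 7, which is odd, yet r = 3 is odd, not even.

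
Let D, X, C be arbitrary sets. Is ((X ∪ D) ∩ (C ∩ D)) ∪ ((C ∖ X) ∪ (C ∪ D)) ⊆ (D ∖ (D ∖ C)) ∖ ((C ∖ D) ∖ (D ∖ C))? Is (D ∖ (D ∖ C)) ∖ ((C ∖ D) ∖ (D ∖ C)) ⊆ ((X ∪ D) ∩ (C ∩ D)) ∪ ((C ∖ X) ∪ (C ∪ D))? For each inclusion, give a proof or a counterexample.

(⊆) fails; (⊇) holds.

Forward inclusion. This inclusion fails. Take D = {1}, X = ∅, C = ∅; then 1 ∈ ((X ∪ D) ∩ (C ∩ D)) ∪ ((C ∖ X) ∪ (C ∪ D)) but 1 ∉ (D ∖ (D ∖ C)) ∖ ((C ∖ D) ∖ (D ∖ C)).

Reverse inclusion. Let x ∈ (D ∖ (D ∖ C)) ∖ ((C ∖ D) ∖ (D ∖ C)). Then either x ∈ D ∩ C and x ∉ X; or x ∈ D ∩ X ∩ C. In each case x ∈ ((X ∪ D) ∩ (C ∩ D)) ∪ ((C ∖ X) ∪ (C ∪ D)), so (D ∖ (D ∖ C)) ∖ ((C ∖ D) ∖ (D ∖ C)) ⊆ ((X ∪ D) ∩ (C ∩ D)) ∪ ((C ∖ X) ∪ (C ∪ D)).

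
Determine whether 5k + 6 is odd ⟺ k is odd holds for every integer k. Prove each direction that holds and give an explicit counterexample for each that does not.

(→) Suppose 5k + 6 is odd. Since 5 is odd, 5k and k have the same parity, so 5k + 6 ≡ k + 6 (mod 2). As 6 is even, 5k + 6 is odd exactly when k is odd. Thus k is odd.

(←) Conversely, suppose k is odd; write k = 2j + 1. Then 5k + 6 = 5·(2j + 1) + 6 = 2·5j + 11, which is odd.

The biconditional holds.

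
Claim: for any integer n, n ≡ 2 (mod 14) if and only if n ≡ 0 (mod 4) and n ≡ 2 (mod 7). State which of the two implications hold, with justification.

Forward direction. This fails: n = 2 gives 2 ≡ 2 (mod 14) but 2 ≡ 2 (mod 4), so the conjunction on the right does not hold.

Converse. If n ≡ 0 (mod 4) and n ≡ 2 (mod 7), then by the Chinese remainder theorem n ≡ 16 (mod 28). Since 16 ≡ 2 (mod 14) and 14 ∣ 28, we get n ≡ 2 (mod 14).

Not equivalent: only (⇐) holds.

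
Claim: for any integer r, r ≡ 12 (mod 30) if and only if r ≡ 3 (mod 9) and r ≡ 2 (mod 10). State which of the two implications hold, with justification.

Only the reverse direction holds.

(→) This fails: r = 72 gives 72 ≡ 12 (mod 30) but 72 ≡ 0 (mod 9), so the conjunction on the right does not hold.

(←) Conversely, if r ≡ 3 (mod 9) and r ≡ 2 (mod 10), then by the Chinese remainder theorem r ≡ 12 (mod 90). Since 12 ≡ 12 (mod 30) and 30 ∣ 90, we get r ≡ 12 (mod 30).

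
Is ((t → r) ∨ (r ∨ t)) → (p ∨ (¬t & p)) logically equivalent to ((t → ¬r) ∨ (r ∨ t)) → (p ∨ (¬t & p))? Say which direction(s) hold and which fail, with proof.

Both directions hold; the statement is true.

(⇐) Assume the antecedent. If t is true, the antecedent forces (t = T, r = F, p = T) or (t = T, r = T, p = T), and the consequent holds there. If t is false, the antecedent forces (t = F, r = F, p = T) or (t = F, r = T, p = T), and the consequent holds there. Either way the consequent holds.

(⇒) Assume the antecedent. If t is true, the antecedent forces (t = T, r = F, p = T) or (t = T, r = T, p = T), and the consequent holds there. If t is false, the antecedent forces (t = F, r = F, p = T) or (t = F, r = T, p = T), and the consequent holds there. Either way the consequent holds.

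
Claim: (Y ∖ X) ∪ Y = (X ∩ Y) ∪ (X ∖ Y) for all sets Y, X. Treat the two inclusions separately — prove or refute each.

Forward inclusion. This inclusion fails. Take Y = {1}, X = ∅; then 1 ∈ (Y ∖ X) ∪ Y but 1 ∉ (X ∩ Y) ∪ (X ∖ Y).

Reverse inclusion. This inclusion fails. Take Y = ∅, X = {1}; then 1 ∈ (X ∩ Y) ∪ (X ∖ Y) but 1 ∉ (Y ∖ X) ∪ Y.

Both inclusions fail.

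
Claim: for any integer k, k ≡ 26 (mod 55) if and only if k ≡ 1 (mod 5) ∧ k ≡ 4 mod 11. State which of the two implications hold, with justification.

Forward direction. Suppose k ≡ 26 (mod 55); write k = 55j + 26. Since 5 ∣ 55, reducing mod 5 gives k ≡ 26 ≡ 1 (mod 5); since 11 ∣ 55, reducing mod 11 gives k ≡ 26 ≡ 4 (mod 11).

Converse. If k ≡ 1 (mod 5) and k ≡ 4 (mod 11), then by the Chinese remainder theorem k ≡ 26 (mod 55). This is exactly k ≡ 26 (mod 55).

Both implications hold.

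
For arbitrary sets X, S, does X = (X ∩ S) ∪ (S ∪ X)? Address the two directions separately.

(⊆) holds; (⊇) fails.

(⟹) Let x ∈ X. Then either x ∈ X and x ∉ S; or x ∈ X ∩ S. In each case x ∈ (X ∩ S) ∪ (S ∪ X), so X ⊆ (X ∩ S) ∪ (S ∪ X).

(⟸) This inclusion fails. Take X = ∅, S = {1}; then 1 ∈ (X ∩ S) ∪ (S ∪ X) but 1 ∉ X.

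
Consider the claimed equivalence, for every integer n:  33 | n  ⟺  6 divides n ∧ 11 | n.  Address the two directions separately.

(⇒) This fails: take n = 33. Certainly 33 ∣ 33, but 6 ∤ 33.

(⇐) Suppose 6 ∣ n and 11 ∣ n. Any common multiple of 6 and 11 is a multiple of their lcm; here gcd(6, 11) = 1, so lcm(6, 11) = 6·11 = 66, so 66 ∣ n. Since 33 ∣ 66, it follows that 33 ∣ n.

The forward direction fails; the converse holds.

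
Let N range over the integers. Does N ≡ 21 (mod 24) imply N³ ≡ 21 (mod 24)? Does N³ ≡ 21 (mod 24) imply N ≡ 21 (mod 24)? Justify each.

[⇒] Suppose N ≡ 21 (mod 24). Write N = 24j + 21. Then (24j + 21)³ = 13824j³ + 36288j² + 31752j + 9261 = 24(576j³ + 1512j² + 1323j + 385) + 21, so N³ ≡ 21 (mod 24).

[⇐] Conversely, suppose N³ ≡ 21 (mod 24). The only residue r in {0, …, 23} with r³ ≡ 21 (mod 24) is r = 21, so N ≡ 21 (mod 24).

Equivalent; both directions hold.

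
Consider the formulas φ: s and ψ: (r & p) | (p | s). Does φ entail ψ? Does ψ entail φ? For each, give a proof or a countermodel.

Not equivalent: only (⇒) holds.

(⟹) Assume the antecedent. If p is true, (r & p) | (p | s) reduces to true regardless of the other variables. If p is false, the antecedent forces (p = F, r = F, s = T) or (p = F, r = T, s = T), and (r & p) | (p | s) holds there. Either way (r & p) | (p | s) holds.

(⟸) This fails. Under p = T, r = F, s = F, the left side is false but the right side is true.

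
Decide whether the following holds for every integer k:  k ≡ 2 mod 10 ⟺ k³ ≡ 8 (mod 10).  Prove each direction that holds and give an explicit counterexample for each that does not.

Both implications hold.

(⇒) Suppose k ≡ 2 mod 10. Write k = 10j + 2. Then (10j + 2)³ = 1000j³ + 600j² + 120j + 8 = 10(100j³ + 60j² + 12j) + 8, so k³ ≡ 8 (mod 10).

(⇐) Conversely, suppose k³ ≡ 8 (mod 10). The only residue r in {0, …, 9} with r³ ≡ 8 (mod 10) is r = 2, so k ≡ 2 (mod 10).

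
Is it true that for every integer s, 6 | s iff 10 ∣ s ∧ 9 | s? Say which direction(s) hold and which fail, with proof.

[⇐] Suppose 10 ∣ s and 9 ∣ s. Any common multiple of 10 and 9 is a multiple of their lcm; here gcd(10, 9) = 1, so lcm(10, 9) = 10·9 = 90, so 90 ∣ s. Since 6 ∣ 90, it follows that 6 ∣ s.

[⇒] This fails: take s = 6. Certainly 6 ∣ 6, but 10 ∤ 6.

Only the converse holds.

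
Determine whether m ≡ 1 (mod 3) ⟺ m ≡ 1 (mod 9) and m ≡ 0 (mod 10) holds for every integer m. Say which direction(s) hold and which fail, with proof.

Only the converse holds.

(→) This fails: m = 1 gives 1 ≡ 1 (mod 3) but 1 ≡ 1 (mod 10), so the conjunction on the right does not hold.

(←) Conversely, if m ≡ 1 (mod 9) and m ≡ 0 (mod 10), then by the Chinese remainder theorem m ≡ 10 (mod 90). Since 10 ≡ 1 (mod 3) and 3 ∣ 90, we get m ≡ 1 (mod 3).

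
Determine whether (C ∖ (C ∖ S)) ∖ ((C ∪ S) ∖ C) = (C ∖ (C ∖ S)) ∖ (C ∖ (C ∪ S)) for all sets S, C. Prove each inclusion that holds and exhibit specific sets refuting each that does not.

Both inclusions hold.

(⟹) Let x ∈ (C ∖ (C ∖ S)) ∖ ((C ∪ S) ∖ C). Then x ∈ S ∩ C, from which x ∈ (C ∖ (C ∖ S)) ∖ (C ∖ (C ∪ S)).

(⟸) Let x ∈ (C ∖ (C ∖ S)) ∖ (C ∖ (C ∪ S)). Then x ∈ S ∩ C, from which x ∈ (C ∖ (C ∖ S)) ∖ ((C ∪ S) ∖ C).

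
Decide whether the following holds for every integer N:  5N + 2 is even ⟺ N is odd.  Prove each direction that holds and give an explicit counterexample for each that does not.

Neither direction holds.

(⟹) This fails: N = 4 gives 5N + 2 = 22, which is even, but 4 is even, not odd.

(⟸) This also fails: N = 1 is odd, but 5N + 2 = 7 is odd, not even.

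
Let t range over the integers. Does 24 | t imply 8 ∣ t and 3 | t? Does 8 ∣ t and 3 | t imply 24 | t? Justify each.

Both directions hold.

[⇒] If 24 ∣ t, write t = 24q. Since 24 = 3·8, t = 8·(3q), so 8 ∣ t; and since 24 = 8·3, t = 3·(8q), so 3 ∣ t.

[⇐] Suppose 8 ∣ t and 3 ∣ t. Any common multiple of 8 and 3 is a multiple of their lcm; here gcd(8, 3) = 1, so lcm(8, 3) = 8·3 = 24, so 24 ∣ t.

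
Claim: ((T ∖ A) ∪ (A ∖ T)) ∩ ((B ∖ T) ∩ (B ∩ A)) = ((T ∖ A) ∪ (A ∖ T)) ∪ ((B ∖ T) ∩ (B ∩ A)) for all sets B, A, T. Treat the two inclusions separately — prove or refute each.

Forward inclusion. Let x ∈ ((T ∖ A) ∪ (A ∖ T)) ∩ ((B ∖ T) ∩ (B ∩ A)). Then x ∈ B ∩ A and x ∉ T, from which x ∈ ((T ∖ A) ∪ (A ∖ T)) ∪ ((B ∖ T) ∩ (B ∩ A)).

Reverse inclusion. This inclusion fails. Take B = ∅, A = {1}, T = ∅; then 1 ∈ ((T ∖ A) ∪ (A ∖ T)) ∪ ((B ∖ T) ∩ (B ∩ A)) but 1 ∉ ((T ∖ A) ∪ (A ∖ T)) ∩ ((B ∖ T) ∩ (B ∩ A)).

(⊆) holds; (⊇) fails.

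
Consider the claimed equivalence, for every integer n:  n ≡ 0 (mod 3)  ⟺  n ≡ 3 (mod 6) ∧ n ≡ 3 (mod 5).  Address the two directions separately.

The forward direction fails; the converse holds.

[⇐] If n ≡ 3 (mod 6) and n ≡ 3 (mod 5), then by the Chinese remainder theorem n ≡ 3 (mod 30). Since 3 ≡ 0 (mod 3) and 3 ∣ 30, we get n ≡ 0 (mod 3).

[⇒] This fails: n = 0 gives 0 ≡ 0 (mod 3) but 0 ≡ 0 (mod 6), so the conjunction on the right does not hold.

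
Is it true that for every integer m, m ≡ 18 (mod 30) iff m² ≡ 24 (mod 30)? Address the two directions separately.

Only the forward implication holds.

Forward direction. Suppose m ≡ 18 (mod 30). Write m = 30j + 18. Then (30j + 18)² = 900j² + 1080j + 324 = 30(30j² + 36j + 10) + 24, so m² ≡ 24 (mod 30).

Converse. This fails: take m = 12. Then 12² = 144 ≡ 24 (mod 30), yet 12 ≡ 12 (mod 30), not 18.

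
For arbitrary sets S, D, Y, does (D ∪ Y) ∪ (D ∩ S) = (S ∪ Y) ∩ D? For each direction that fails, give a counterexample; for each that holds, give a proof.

(⟹) This inclusion fails. Take S = ∅, D = {1}, Y = ∅; then 1 ∈ (D ∪ Y) ∪ (D ∩ S) but 1 ∉ (S ∪ Y) ∩ D.

(⟸) Let x ∈ (S ∪ Y) ∩ D. Then either x ∈ S ∩ D and x ∉ Y; or x ∈ D ∩ Y and x ∉ S; or x ∈ S ∩ D ∩ Y. In each case x ∈ (D ∪ Y) ∪ (D ∩ S), so (S ∪ Y) ∩ D ⊆ (D ∪ Y) ∪ (D ∩ S).

(⊆) fails; (⊇) holds.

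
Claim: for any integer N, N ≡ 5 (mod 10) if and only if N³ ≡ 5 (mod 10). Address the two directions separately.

Both directions hold.

[⇐] Suppose N³ ≡ 5 (mod 10). The only residue r in {0, …, 9} with r³ ≡ 5 (mod 10) is r = 5, so N ≡ 5 (mod 10).

[⇒] Suppose N ≡ 5 (mod 10). Write N = 10j + 5. Then (10j + 5)³ = 1000j³ + 1500j² + 750j + 125 = 10(100j³ + 150j² + 75j + 12) + 5, so N³ ≡ 5 (mod 10).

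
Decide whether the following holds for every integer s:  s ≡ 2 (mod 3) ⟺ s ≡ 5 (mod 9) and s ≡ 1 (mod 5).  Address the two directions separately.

[⇒] This fails: s = 32 gives 32 ≡ 2 (mod 3) but 32 ≡ 2 (mod 5), so the conjunction on the right does not hold.

[⇐] Conversely, if s ≡ 5 (mod 9) and s ≡ 1 (mod 5), then by the Chinese remainder theorem s ≡ 41 (mod 45). Since 41 ≡ 2 (mod 3) and 3 ∣ 45, we get s ≡ 2 (mod 3).

Not equivalent: only (⇐) holds.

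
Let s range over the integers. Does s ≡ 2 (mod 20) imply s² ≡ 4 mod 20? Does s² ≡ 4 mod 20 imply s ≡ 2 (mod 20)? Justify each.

[⇒] Suppose s ≡ 2 (mod 20). Write s = 20j + 2. Then (20j + 2)² = 400j² + 80j + 4 = 20(20j² + 4j) + 4, so s² ≡ 4 (mod 20).

[⇐] This fails: take s = 8. Then 8² = 64 ≡ 4 (mod 20), yet 8 ≡ 8 (mod 20), not 2.

Only the forward direction holds.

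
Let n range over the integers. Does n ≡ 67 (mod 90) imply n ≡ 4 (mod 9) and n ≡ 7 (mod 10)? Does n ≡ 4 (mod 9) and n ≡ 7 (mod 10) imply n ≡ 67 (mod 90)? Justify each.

Both directions hold; the statement is true.

(⟹) Suppose n ≡ 67 (mod 90); write n = 90j + 67. Since 9 ∣ 90, reducing mod 9 gives n ≡ 67 ≡ 4 (mod 9); since 10 ∣ 90, reducing mod 10 gives n ≡ 67 ≡ 7 (mod 10).

(⟸) Conversely, if n ≡ 4 (mod 9) and n ≡ 7 (mod 10), then by the Chinese remainder theorem n ≡ 67 (mod 90). This is exactly n ≡ 67 (mod 90).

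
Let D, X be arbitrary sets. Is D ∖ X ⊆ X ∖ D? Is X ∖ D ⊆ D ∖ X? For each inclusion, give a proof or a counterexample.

(⊆) fails and (⊇) fails.

Forward inclusion. This inclusion fails. Take D = {1}, X = ∅; then 1 ∈ D ∖ X but 1 ∉ X ∖ D.

Reverse inclusion. This inclusion fails. Take D = ∅, X = {1}; then 1 ∈ X ∖ D but 1 ∉ D ∖ X.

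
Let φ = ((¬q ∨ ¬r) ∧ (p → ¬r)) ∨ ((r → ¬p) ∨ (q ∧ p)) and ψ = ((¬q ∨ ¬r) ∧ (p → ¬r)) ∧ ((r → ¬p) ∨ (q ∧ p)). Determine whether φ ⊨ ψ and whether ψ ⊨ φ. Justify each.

Only the reverse direction holds.

(⟹) This fails. Under p = F, r = T, q = T, the left side is true but the right side is false.

(⟸) Assume the antecedent. If p is true, the antecedent forces (p = T, r = F, q = F) or (p = T, r = F, q = T), and the consequent holds there. If p is false, the consequent reduces to true regardless of the other variables. Either way the consequent holds.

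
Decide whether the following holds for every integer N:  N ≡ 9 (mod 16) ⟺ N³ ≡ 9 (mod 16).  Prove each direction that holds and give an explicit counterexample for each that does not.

Forward direction. Suppose N ≡ 9 (mod 16). Write N = 16j + 9. Then (16j + 9)³ = 4096j³ + 6912j² + 3888j + 729 = 16(256j³ + 432j² + 243j + 45) + 9, so N³ ≡ 9 (mod 16).

Converse. Suppose N³ ≡ 9 (mod 16). The only residue r in {0, …, 15} with r³ ≡ 9 (mod 16) is r = 9, so N ≡ 9 (mod 16).

Equivalent; both directions hold.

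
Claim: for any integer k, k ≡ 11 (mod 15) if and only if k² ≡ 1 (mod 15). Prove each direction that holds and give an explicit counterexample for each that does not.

Only the forward direction holds.

(⟹) Suppose k ≡ 11 (mod 15). Write k = 15j + 11. Then (15j + 11)² = 225j² + 330j + 121 = 15(15j² + 22j + 8) + 1, so k² ≡ 1 (mod 15).

(⟸) This fails: take k = 1. Then 1² = 1 ≡ 1 (mod 15), yet 1 ≡ 1 (mod 15), not 11.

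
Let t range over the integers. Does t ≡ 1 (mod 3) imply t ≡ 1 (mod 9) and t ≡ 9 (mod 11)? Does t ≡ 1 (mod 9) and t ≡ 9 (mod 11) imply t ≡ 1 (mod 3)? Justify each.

Only the converse holds.

(⟹) This fails: t = 1 gives 1 ≡ 1 (mod 3) but 1 ≡ 1 (mod 11), so the conjunction on the right does not hold.

(⟸) Conversely, if t ≡ 1 (mod 9) and t ≡ 9 (mod 11), then by the Chinese remainder theorem t ≡ 64 (mod 99). Since 64 ≡ 1 (mod 3) and 3 ∣ 99, we get t ≡ 1 (mod 3).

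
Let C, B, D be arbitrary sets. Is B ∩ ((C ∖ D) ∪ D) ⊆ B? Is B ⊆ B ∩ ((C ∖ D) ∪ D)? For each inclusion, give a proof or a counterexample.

(⊆) Let x ∈ B ∩ ((C ∖ D) ∪ D). Then either x ∈ C ∩ B and x ∉ D; or x ∈ B ∩ D and x ∉ C; or x ∈ C ∩ B ∩ D. In each case x ∈ B, so B ∩ ((C ∖ D) ∪ D) ⊆ B.

(⊇) This inclusion fails. Take C = ∅, B = {1}, D = ∅; then 1 ∈ B but 1 ∉ B ∩ ((C ∖ D) ∪ D).

Only the forward inclusion holds.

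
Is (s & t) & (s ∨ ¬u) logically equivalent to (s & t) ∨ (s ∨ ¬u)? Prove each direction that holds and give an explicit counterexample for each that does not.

(⇒) Assume the antecedent. If s is true, (s & t) ∨ (s ∨ ¬u) reduces to true regardless of the other variables. If s is false, the antecedent cannot hold. Either way (s & t) ∨ (s ∨ ¬u) holds.

(⇐) This fails. Under s = F, t = F, u = F, the left side is false but the right side is true.

Only the forward direction holds.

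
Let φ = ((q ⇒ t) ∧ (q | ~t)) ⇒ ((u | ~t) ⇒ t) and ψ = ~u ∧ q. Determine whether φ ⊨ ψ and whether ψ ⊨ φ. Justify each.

Only the reverse direction holds.

Converse. Assume the antecedent. If t is true, the consequent reduces to true regardless of the other variables. If t is false, the antecedent forces (t = F, q = T, u = F), and the consequent holds there. Either way the consequent holds.

Forward direction. This fails. Under t = T, q = F, u = F, the left side is true but the right side is false.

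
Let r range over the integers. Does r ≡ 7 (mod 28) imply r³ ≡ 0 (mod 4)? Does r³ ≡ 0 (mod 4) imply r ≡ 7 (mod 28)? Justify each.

Neither direction holds.

Forward direction. This fails: take r = 7. Then 7 ≡ 7 (mod 28), but 7³ = 343 ≡ 3 (mod 4), not 0.

Converse. This fails: take r = 0. Then 0³ = 0 ≡ 0 (mod 4), yet 0 ≡ 0 (mod 28), not 7.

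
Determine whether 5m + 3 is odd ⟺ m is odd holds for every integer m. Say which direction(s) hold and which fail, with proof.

(⇒) This fails: m = 6 gives 5m + 3 = 33, which is odd, but 6 is even, not odd.

(⇐) This also fails: m = 7 is odd, but 5m + 3 = 38 is even, not odd.

Neither direction holds.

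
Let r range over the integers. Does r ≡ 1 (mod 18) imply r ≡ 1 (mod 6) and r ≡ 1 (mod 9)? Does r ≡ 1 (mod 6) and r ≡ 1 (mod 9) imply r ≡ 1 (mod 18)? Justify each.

(⟹) Suppose r ≡ 1 (mod 18); write r = 18j + 1. Since 6 ∣ 18, reducing mod 6 gives r ≡ 1 (mod 6); since 9 ∣ 18, reducing mod 9 gives r ≡ 1 (mod 9).

(⟸) Conversely, if r ≡ 1 (mod 6) and r ≡ 1 (mod 9), then by the Chinese remainder theorem r ≡ 1 (mod 18). This is exactly r ≡ 1 (mod 18).

The biconditional holds.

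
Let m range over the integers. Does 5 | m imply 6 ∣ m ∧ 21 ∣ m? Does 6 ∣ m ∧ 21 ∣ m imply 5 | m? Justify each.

(→) This fails: take m = 5. Certainly 5 ∣ 5, but 6 ∤ 5.

(←) This fails: take m = 42. Both 6 ∣ 42 and 21 ∣ 42, yet 42 is not a multiple of 5 (since 42 = 8·5 + 2), so 5 ∤ 42.

Both directions fail.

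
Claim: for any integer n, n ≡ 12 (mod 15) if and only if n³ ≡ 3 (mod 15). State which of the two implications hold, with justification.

Forward direction. Suppose n ≡ 12 (mod 15). Write n = 15j + 12. Then (15j + 12)³ = 3375j³ + 8100j² + 6480j + 1728 = 15(225j³ + 540j² + 432j + 115) + 3, so n³ ≡ 3 (mod 15).

Converse. Suppose n³ ≡ 3 (mod 15). The only residue r in {0, …, 14} with r³ ≡ 3 (mod 15) is r = 12, so n ≡ 12 (mod 15).

Both directions hold.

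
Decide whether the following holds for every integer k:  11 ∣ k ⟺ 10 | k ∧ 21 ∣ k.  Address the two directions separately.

Neither direction holds.

Forward direction. This fails: take k = 11. Certainly 11 ∣ 11, but 10 ∤ 11.

Converse. This fails: take k = 210. Both 10 ∣ 210 and 21 ∣ 210, yet 210 is not a multiple of 11 (since 210 = 19·11 + 1), so 11 ∤ 210.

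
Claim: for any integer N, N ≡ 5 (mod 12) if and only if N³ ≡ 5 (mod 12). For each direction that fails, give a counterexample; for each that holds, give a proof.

Both implications hold.

Converse. Suppose N³ ≡ 5 (mod 12). The only residue r in {0, …, 11} with r³ ≡ 5 (mod 12) is r = 5, so N ≡ 5 (mod 12).

Forward direction. Suppose N ≡ 5 (mod 12). Write N = 12j + 5. Then (12j + 5)³ = 1728j³ + 2160j² + 900j + 125 = 12(144j³ + 180j² + 75j + 10) + 5, so N³ ≡ 5 (mod 12).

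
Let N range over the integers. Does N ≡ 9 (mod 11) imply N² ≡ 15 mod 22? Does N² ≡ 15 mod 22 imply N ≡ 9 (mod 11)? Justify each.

[⇒] This fails: take N = 20. Then 20 ≡ 9 (mod 11), but 20² = 400 ≡ 4 (mod 22), not 15.

[⇐] This fails: take N = 13. Then 13² = 169 ≡ 15 (mod 22), yet 13 ≡ 2 (mod 11), not 9.

Both directions fail.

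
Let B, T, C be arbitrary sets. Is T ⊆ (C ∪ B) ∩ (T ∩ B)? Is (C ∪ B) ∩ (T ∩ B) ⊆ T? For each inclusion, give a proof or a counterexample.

(⊆) fails; (⊇) holds.

Forward inclusion. This inclusion fails. Take B = ∅, T = {1}, C = ∅; then 1 ∈ T but 1 ∉ (C ∪ B) ∩ (T ∩ B).

Reverse inclusion. Let x ∈ (C ∪ B) ∩ (T ∩ B). Then either x ∈ B ∩ T and x ∉ C; or x ∈ B ∩ T ∩ C. In each case x ∈ T, so (C ∪ B) ∩ (T ∩ B) ⊆ T.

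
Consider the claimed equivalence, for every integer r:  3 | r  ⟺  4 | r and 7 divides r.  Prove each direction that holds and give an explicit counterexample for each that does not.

Neither implication holds.

(⇒) This fails: take r = 3. Certainly 3 ∣ 3, but 4 ∤ 3.

(⇐) This fails: take r = 28. Both 4 ∣ 28 and 7 ∣ 28, yet 28 is not a multiple of 3 (since 28 = 9·3 + 1), so 3 ∤ 28.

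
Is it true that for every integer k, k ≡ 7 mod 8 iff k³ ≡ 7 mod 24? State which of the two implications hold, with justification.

(⇒) fails; (⇐) holds.

(⟹) This fails: take k = 15. Then 15 ≡ 7 (mod 8), but 15³ = 3375 ≡ 15 (mod 24), not 7.

(⟸) Conversely, the residues r modulo 24 with r³ ≡ 7 (mod 24) are exactly {7}, and each is ≡ 7 (mod 8).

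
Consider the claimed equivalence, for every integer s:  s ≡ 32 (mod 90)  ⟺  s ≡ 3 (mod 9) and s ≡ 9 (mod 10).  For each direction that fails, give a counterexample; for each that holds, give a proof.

[⇒] This fails: s = 32 gives 32 ≡ 32 (mod 90) but 32 ≡ 5 (mod 9), so the conjunction on the right does not hold.

[⇐] This fails: s = 39 satisfies both congruences on the right (39 ≡ 3 mod 9 and 39 ≡ 9 mod 10) yet 39 ≡ 39 (mod 90), not 32.

Neither implication holds.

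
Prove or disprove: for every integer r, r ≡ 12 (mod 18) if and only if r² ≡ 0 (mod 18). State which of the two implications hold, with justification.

Only the forward implication holds.

Forward direction. Suppose r ≡ 12 (mod 18). Write r = 18j + 12. Then (18j + 12)² = 324j² + 432j + 144 = 18(18j² + 24j + 8) + 0, so r² ≡ 0 (mod 18).

Converse. This fails: take r = 0. Then 0² = 0 ≡ 0 (mod 18), yet 0 ≡ 0 (mod 18), not 12.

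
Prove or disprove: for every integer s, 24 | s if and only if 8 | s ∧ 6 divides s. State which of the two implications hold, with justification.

Forward direction. If 24 ∣ s, write s = 24q. Since 24 = 3·8, s = 8·(3q), so 8 ∣ s; and since 24 = 4·6, s = 6·(4q), so 6 ∣ s.

Converse. Suppose 8 ∣ s and 6 ∣ s. Any common multiple of 8 and 6 is a multiple of their lcm; here lcm(8, 6) = 8·6/gcd(8, 6) = 48/2 = 24, so 24 ∣ s.

The biconditional holds.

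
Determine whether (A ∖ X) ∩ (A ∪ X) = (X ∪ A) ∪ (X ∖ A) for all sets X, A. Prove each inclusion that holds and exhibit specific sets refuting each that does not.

(⊆) Let x ∈ (A ∖ X) ∩ (A ∪ X). Then x ∈ A and x ∉ X, from which x ∈ (X ∪ A) ∪ (X ∖ A).

(⊇) This inclusion fails. Take X = {1}, A = ∅; then 1 ∈ (X ∪ A) ∪ (X ∖ A) but 1 ∉ (A ∖ X) ∩ (A ∪ X).

(⊆) holds; (⊇) fails.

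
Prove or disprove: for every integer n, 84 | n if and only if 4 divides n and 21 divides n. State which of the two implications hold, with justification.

[⇐] Suppose 4 ∣ n and 21 ∣ n. Any common multiple of 4 and 21 is a multiple of their lcm; here gcd(4, 21) = 1, so lcm(4, 21) = 4·21 = 84, so 84 ∣ n.

[⇒] If 84 ∣ n, write n = 84q. Since 84 = 21·4, n = 4·(21q), so 4 ∣ n; and since 84 = 4·21, n = 21·(4q), so 21 ∣ n.

Both directions hold.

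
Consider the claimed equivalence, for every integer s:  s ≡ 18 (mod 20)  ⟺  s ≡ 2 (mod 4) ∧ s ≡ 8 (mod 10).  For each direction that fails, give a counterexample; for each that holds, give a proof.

[⇐] If s ≡ 2 (mod 4) and s ≡ 8 (mod 10), then by the Chinese remainder theorem s ≡ 18 (mod 20). This is exactly s ≡ 18 (mod 20).

[⇒] Suppose s ≡ 18 (mod 20); write s = 20j + 18. Since 4 ∣ 20, reducing mod 4 gives s ≡ 18 ≡ 2 (mod 4); since 10 ∣ 20, reducing mod 10 gives s ≡ 18 ≡ 8 (mod 10).

Both directions hold.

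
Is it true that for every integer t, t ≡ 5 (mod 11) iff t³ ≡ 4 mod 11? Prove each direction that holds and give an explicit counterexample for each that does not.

The biconditional holds.

(→) Suppose t ≡ 5 (mod 11). Write t = 11j + 5. Then (11j + 5)³ = 1331j³ + 1815j² + 825j + 125 = 11(121j³ + 165j² + 75j + 11) + 4, so t³ ≡ 4 (mod 11).

(←) Conversely, suppose t³ ≡ 4 (mod 11). The only residue r in {0, …, 10} with r³ ≡ 4 (mod 11) is r = 5, so t ≡ 5 (mod 11).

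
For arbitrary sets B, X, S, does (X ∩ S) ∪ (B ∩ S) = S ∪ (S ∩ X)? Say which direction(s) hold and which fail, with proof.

The sets are not equal: only the forward inclusion holds.

(⟸) This inclusion fails. Take B = ∅, X = ∅, S = {1}; then 1 ∈ S ∪ (S ∩ X) but 1 ∉ (X ∩ S) ∪ (B ∩ S).

(⟹) Let x ∈ (X ∩ S) ∪ (B ∩ S). Then either x ∈ B ∩ S and x ∉ X; or x ∈ X ∩ S and x ∉ B; or x ∈ B ∩ X ∩ S. In each case x ∈ S ∪ (S ∩ X), so (X ∩ S) ∪ (B ∩ S) ⊆ S ∪ (S ∩ X).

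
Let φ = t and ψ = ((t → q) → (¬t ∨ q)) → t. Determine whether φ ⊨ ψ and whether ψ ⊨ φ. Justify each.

Both directions hold; the statement is true.

(⟸) Assume the antecedent. If q is true, the antecedent forces (q = T, t = T), and t holds there. If q is false, the antecedent forces (q = F, t = T), and t holds there. Either way t holds.

(⟹) Assume the antecedent. If q is true, the antecedent forces (q = T, t = T), and ((t → q) → (¬t ∨ q)) → t holds there. If q is false, the antecedent forces (q = F, t = T), and ((t → q) → (¬t ∨ q)) → t holds there. Either way ((t → q) → (¬t ∨ q)) → t holds.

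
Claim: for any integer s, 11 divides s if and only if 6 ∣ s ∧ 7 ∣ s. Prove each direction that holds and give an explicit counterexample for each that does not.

Neither implication holds.

Forward direction. This fails: take s = 11. Certainly 11 ∣ 11, but 6 ∤ 11.

Converse. This fails: take s = 42. Both 6 ∣ 42 and 7 ∣ 42, yet 42 is not a multiple of 11 (since 42 = 3·11 + 9), so 11 ∤ 42.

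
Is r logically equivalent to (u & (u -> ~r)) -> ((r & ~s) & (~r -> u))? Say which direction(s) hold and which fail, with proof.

(⇒) Assume the antecedent. If u is true, the antecedent forces (u = T, r = T, s = F) or (u = T, r = T, s = T), and the consequent holds there. If u is false, the consequent reduces to true regardless of the other variables. Either way the consequent holds.

(⇐) This fails. Under u = F, r = F, s = F, the left side is false but the right side is true.

The forward direction holds; the converse fails.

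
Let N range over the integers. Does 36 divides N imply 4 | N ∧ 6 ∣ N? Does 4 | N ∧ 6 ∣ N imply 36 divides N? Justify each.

Only the forward direction holds.

(⟹) If 36 ∣ N, write N = 36q. Since 36 = 9·4, N = 4·(9q), so 4 ∣ N; and since 36 = 6·6, N = 6·(6q), so 6 ∣ N.

(⟸) This fails: take N = 12. Both 4 ∣ 12 and 6 ∣ 12, yet 12 is not a multiple of 36 (since 12 = 0·36 + 12), so 36 ∤ 12.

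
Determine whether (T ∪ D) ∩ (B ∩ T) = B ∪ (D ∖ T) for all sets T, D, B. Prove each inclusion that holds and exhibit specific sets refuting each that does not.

(⊆) holds; (⊇) fails.

(⊆) Let x ∈ (T ∪ D) ∩ (B ∩ T). Then either x ∈ T ∩ B and x ∉ D; or x ∈ T ∩ D ∩ B. In each case x ∈ B ∪ (D ∖ T), so (T ∪ D) ∩ (B ∩ T) ⊆ B ∪ (D ∖ T).

(⊇) This inclusion fails. Take T = ∅, D = {1}, B = ∅; then 1 ∈ B ∪ (D ∖ T) but 1 ∉ (T ∪ D) ∩ (B ∩ T).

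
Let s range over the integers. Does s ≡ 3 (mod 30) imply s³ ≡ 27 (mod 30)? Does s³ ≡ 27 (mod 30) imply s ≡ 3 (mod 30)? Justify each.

Forward direction. Suppose s ≡ 3 (mod 30). Write s = 30j + 3. Then (30j + 3)³ = 27000j³ + 8100j² + 810j + 27 = 30(900j³ + 270j² + 27j) + 27, so s³ ≡ 27 (mod 30).

Converse. Suppose s³ ≡ 27 (mod 30). The only residue r in {0, …, 29} with r³ ≡ 27 (mod 30) is r = 3, so s ≡ 3 (mod 30).

Both directions hold.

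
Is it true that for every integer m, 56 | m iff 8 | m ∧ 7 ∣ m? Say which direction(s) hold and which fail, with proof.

(⇒) If 56 ∣ m, write m = 56q. Since 56 = 7·8, m = 8·(7q), so 8 ∣ m; and since 56 = 8·7, m = 7·(8q), so 7 ∣ m.

(⇐) Suppose 8 ∣ m and 7 ∣ m. Any common multiple of 8 and 7 is a multiple of their lcm; here gcd(8, 7) = 1, so lcm(8, 7) = 8·7 = 56, so 56 ∣ m.

Equivalent; both directions hold.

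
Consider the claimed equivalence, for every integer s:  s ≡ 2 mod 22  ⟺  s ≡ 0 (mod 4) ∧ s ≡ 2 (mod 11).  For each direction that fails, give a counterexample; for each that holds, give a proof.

The forward direction fails; the converse holds.

(⟸) If s ≡ 0 (mod 4) and s ≡ 2 (mod 11), then by the Chinese remainder theorem s ≡ 24 (mod 44). Since 24 ≡ 2 (mod 22) and 22 ∣ 44, we get s ≡ 2 (mod 22).

(⟹) This fails: s = 2 gives 2 ≡ 2 (mod 22) but 2 ≡ 2 (mod 4), so the conjunction on the right does not hold.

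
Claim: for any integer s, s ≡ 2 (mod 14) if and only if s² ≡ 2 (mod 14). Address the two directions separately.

[⇒] This fails: take s = 2. Then 2 ≡ 2 (mod 14), but 2² = 4 ≡ 4 (mod 14), not 2.

[⇐] This fails: take s = 4. Then 4² = 16 ≡ 2 (mod 14), yet 4 ≡ 4 (mod 14), not 2.

Neither direction holds.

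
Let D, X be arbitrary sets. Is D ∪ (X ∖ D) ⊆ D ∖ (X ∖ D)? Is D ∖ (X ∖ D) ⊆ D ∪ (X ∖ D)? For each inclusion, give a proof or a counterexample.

Only the reverse inclusion holds.

Forward inclusion. This inclusion fails. Take D = ∅, X = {1}; then 1 ∈ D ∪ (X ∖ D) but 1 ∉ D ∖ (X ∖ D).

Reverse inclusion. Let x ∈ D ∖ (X ∖ D). Then either x ∈ D and x ∉ X; or x ∈ D ∩ X. In each case x ∈ D ∪ (X ∖ D), so D ∖ (X ∖ D) ⊆ D ∪ (X ∖ D).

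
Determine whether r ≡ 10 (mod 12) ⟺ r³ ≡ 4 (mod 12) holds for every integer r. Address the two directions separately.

(⇒) holds; (⇐) fails.

(→) Suppose r ≡ 10 (mod 12). Write r = 12j + 10. Then (12j + 10)³ = 1728j³ + 4320j² + 3600j + 1000 = 12(144j³ + 360j² + 300j + 83) + 4, so r³ ≡ 4 (mod 12).

(←) This fails: take r = 4. Then 4³ = 64 ≡ 4 (mod 12), yet 4 ≡ 4 (mod 12), not 10.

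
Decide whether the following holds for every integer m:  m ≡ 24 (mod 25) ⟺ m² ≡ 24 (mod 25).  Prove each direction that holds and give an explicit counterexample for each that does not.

(⇒) This fails: take m = 24. Then 24 ≡ 24 (mod 25), but 24² = 576 ≡ 1 (mod 25), not 24.

(⇐) This fails: take m = 7. Then 7² = 49 ≡ 24 (mod 25), yet 7 ≡ 7 (mod 25), not 24.

(⇒) fails and (⇐) fails.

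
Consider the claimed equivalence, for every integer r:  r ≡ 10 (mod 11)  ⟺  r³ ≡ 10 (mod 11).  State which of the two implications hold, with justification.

Both directions hold.

(→) Suppose r ≡ 10 (mod 11). Write r = 11j + 10. Then (11j + 10)³ = 1331j³ + 3630j² + 3300j + 1000 = 11(121j³ + 330j² + 300j + 90) + 10, so r³ ≡ 10 (mod 11).

(←) Conversely, suppose r³ ≡ 10 (mod 11). The only residue r in {0, …, 10} with r³ ≡ 10 (mod 11) is r = 10, so r ≡ 10 (mod 11).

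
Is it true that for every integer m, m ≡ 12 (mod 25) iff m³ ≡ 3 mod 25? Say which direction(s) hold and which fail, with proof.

(→) Suppose m ≡ 12 (mod 25). Write m = 25j + 12. Then (25j + 12)³ = 15625j³ + 22500j² + 10800j + 1728 = 25(625j³ + 900j² + 432j + 69) + 3, so m³ ≡ 3 (mod 25).

(←) Conversely, suppose m³ ≡ 3 (mod 25). The only residue r in {0, …, 24} with r³ ≡ 3 (mod 25) is r = 12, so m ≡ 12 (mod 25).

Both implications hold.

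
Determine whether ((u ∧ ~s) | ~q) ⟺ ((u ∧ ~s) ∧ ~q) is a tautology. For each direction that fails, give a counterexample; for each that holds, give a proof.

Forward direction. This fails. Under q = F, s = F, u = F, the left side is true but the right side is false.

Converse. Assume the antecedent. If q is true, the antecedent cannot hold. If q is false, (u ∧ ~s) | ~q reduces to true regardless of the other variables. Either way (u ∧ ~s) | ~q holds.

(⇒) fails; (⇐) holds.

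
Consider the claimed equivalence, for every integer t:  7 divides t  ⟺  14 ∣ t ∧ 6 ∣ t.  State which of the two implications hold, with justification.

Not equivalent: only (⇐) holds.

(⇒) This fails: take t = 7. Certainly 7 ∣ 7, but 14 ∤ 7.

(⇐) Suppose 14 ∣ t and 6 ∣ t. Any common multiple of 14 and 6 is a multiple of their lcm; here lcm(14, 6) = 14·6/gcd(14, 6) = 84/2 = 42, so 42 ∣ t. Since 7 ∣ 42, it follows that 7 ∣ t.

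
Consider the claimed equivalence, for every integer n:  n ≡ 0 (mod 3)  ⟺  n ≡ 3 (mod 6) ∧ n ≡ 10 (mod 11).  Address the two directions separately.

Not equivalent: only (⇐) holds.

(⇒) This fails: n = 0 gives 0 ≡ 0 (mod 3) but 0 ≡ 0 (mod 6), so the conjunction on the right does not hold.

(⇐) Conversely, if n ≡ 3 (mod 6) and n ≡ 10 (mod 11), then by the Chinese remainder theorem n ≡ 21 (mod 66). Since 21 ≡ 0 (mod 3) and 3 ∣ 66, we get n ≡ 0 (mod 3).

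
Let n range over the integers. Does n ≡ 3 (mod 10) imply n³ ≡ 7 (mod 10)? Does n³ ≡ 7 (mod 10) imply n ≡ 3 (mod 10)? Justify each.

(⇒) Suppose n ≡ 3 (mod 10). Write n = 10j + 3. Then (10j + 3)³ = 1000j³ + 900j² + 270j + 27 = 10(100j³ + 90j² + 27j + 2) + 7, so n³ ≡ 7 (mod 10).

(⇐) Conversely, suppose n³ ≡ 7 (mod 10). The only residue r in {0, …, 9} with r³ ≡ 7 (mod 10) is r = 3, so n ≡ 3 (mod 10).

Both directions hold; the statement is true.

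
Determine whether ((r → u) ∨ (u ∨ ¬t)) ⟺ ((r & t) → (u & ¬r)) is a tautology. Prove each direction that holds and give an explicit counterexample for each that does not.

Not equivalent: only (⇐) holds.

(→) This fails. Under r = T, u = T, t = T, the left side is true but the right side is false.

(←) Assume the antecedent. If r is true, the antecedent forces (r = T, u = F, t = F) or (r = T, u = T, t = F), and (r → u) ∨ (u ∨ ¬t) holds there. If r is false, (r → u) ∨ (u ∨ ¬t) reduces to true regardless of the other variables. Either way (r → u) ∨ (u ∨ ¬t) holds.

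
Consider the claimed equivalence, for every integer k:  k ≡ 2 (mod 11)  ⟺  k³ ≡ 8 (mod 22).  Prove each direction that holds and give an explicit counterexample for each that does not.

(⇒) This fails: take k = 13. Then 13 ≡ 2 (mod 11), but 13³ = 2197 ≡ 19 (mod 22), not 8.

(⇐) Conversely, the residues r modulo 22 with r³ ≡ 8 (mod 22) are exactly {2}, and each is ≡ 2 (mod 11).

Only the converse holds.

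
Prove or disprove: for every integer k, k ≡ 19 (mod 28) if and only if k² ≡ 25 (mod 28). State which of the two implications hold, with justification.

Not equivalent: only (⇒) holds.

(⇒) Suppose k ≡ 19 (mod 28). Write k = 28j + 19. Then (28j + 19)² = 784j² + 1064j + 361 = 28(28j² + 38j + 12) + 25, so k² ≡ 25 (mod 28).

(⇐) This fails: take k = 5. Then 5² = 25 ≡ 25 (mod 28), yet 5 ≡ 5 (mod 28), not 19.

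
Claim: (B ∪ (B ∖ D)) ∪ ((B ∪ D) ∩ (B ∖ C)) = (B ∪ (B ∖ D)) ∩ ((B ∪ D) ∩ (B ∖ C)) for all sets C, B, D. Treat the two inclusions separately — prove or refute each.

(⟹) This inclusion fails. Take C = {1}, B = {1}, D = ∅; then 1 ∈ (B ∪ (B ∖ D)) ∪ ((B ∪ D) ∩ (B ∖ C)) but 1 ∉ (B ∪ (B ∖ D)) ∩ ((B ∪ D) ∩ (B ∖ C)).

(⟸) Let x ∈ (B ∪ (B ∖ D)) ∩ ((B ∪ D) ∩ (B ∖ C)). Then either x ∈ B and x ∉ C, D; or x ∈ B ∩ D and x ∉ C. In each case x ∈ (B ∪ (B ∖ D)) ∪ ((B ∪ D) ∩ (B ∖ C)), so (B ∪ (B ∖ D)) ∩ ((B ∪ D) ∩ (B ∖ C)) ⊆ (B ∪ (B ∖ D)) ∪ ((B ∪ D) ∩ (B ∖ C)).

(⊆) fails; (⊇) holds.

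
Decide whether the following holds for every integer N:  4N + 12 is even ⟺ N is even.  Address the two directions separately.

(⟸) Suppose N is even. Since 4 is even, 4N is even for every N, so 4N + 12 has the same parity as 12, which is even. Hence 4N + 12 is even.

(⟹) This fails: take N = 1. Then 4N + 12 = 16, which is even, yet N = 1 is odd, not even.

Only the converse holds.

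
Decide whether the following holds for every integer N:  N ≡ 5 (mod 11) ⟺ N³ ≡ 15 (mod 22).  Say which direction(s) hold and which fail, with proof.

(⇐) The residues r modulo 22 with r³ ≡ 15 (mod 22) are exactly {5}, and each is ≡ 5 (mod 11).

(⇒) This fails: take N = 16. Then 16 ≡ 5 (mod 11), but 16³ = 4096 ≡ 4 (mod 22), not 15.

(⇒) fails; (⇐) holds.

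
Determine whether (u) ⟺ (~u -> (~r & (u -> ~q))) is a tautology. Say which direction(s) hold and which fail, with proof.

[⇒] Assume the antecedent. If q is true, the antecedent forces (q = T, u = T, r = F) or (q = T, u = T, r = T), and ~u -> (~r & (u -> ~q)) holds there. If q is false, the antecedent forces (q = F, u = T, r = F) or (q = F, u = T, r = T), and ~u -> (~r & (u -> ~q)) holds there. Either way ~u -> (~r & (u -> ~q)) holds.

[⇐] This fails. Under q = F, u = F, r = F, the left side is false but the right side is true.

(⇒) holds; (⇐) fails.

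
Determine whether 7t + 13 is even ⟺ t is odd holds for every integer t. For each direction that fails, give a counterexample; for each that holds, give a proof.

Forward direction. Suppose 7t + 13 is even. Since 7 is odd, 7t and t have the same parity, so 7t + 13 ≡ t + 13 (mod 2). As 13 is odd, 7t + 13 is even exactly when t is odd. Thus t is odd.

Converse. Suppose t is odd; write t = 2j + 1. Then 7t + 13 = 7·(2j + 1) + 13 = 2·7j + 20, which is even.

Both implications hold.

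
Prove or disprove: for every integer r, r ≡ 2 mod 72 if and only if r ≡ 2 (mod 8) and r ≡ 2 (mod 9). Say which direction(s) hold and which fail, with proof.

The biconditional holds.

(⇐) If r ≡ 2 (mod 8) and r ≡ 2 (mod 9), then by the Chinese remainder theorem r ≡ 2 (mod 72). This is exactly r ≡ 2 (mod 72).

(⇒) Suppose r ≡ 2 (mod 72); write r = 72j + 2. Since 8 ∣ 72, reducing mod 8 gives r ≡ 2 (mod 8); since 9 ∣ 72, reducing mod 9 gives r ≡ 2 (mod 9).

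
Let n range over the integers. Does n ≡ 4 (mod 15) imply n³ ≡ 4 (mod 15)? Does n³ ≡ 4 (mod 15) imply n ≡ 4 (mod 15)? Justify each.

(→) Suppose n ≡ 4 (mod 15). Write n = 15j + 4. Then (15j + 4)³ = 3375j³ + 2700j² + 720j + 64 = 15(225j³ + 180j² + 48j + 4) + 4, so n³ ≡ 4 (mod 15).

(←) Conversely, suppose n³ ≡ 4 (mod 15). The only residue r in {0, …, 14} with r³ ≡ 4 (mod 15) is r = 4, so n ≡ 4 (mod 15).

Equivalent; both directions hold.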